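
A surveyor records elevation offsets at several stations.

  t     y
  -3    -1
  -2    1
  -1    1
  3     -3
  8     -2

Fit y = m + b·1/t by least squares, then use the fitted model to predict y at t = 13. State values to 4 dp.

ŷ = -1.9152

The normal equations are: 5·m + (-11/8)·b = -4;  (-11/8)·m + (857/576)·b = -29/12.
det = 5·(857/576) − (-11/8)² = 799/144.
m = ((-4)·(857/576) − (-11/8)·(-29/12))/(799/144) = -2671/1598; b = (5·(-29/12) − (-11/8)·(-4))/(799/144) = -2532/799.
At t = 13: ŷ = (-2671/1598)·(1) + (-2532/799)·(1/13) = -39787/20774.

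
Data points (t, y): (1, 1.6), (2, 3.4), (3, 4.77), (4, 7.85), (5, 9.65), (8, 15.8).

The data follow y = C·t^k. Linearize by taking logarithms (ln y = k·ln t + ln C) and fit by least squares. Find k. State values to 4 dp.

Taking logs, ln y = k·ln t + ln C, so regress ln y on ln t.
Σln t = 6.8669, Σ(ln t)² = 10.5236, Σln y = 10.3436, Σln t·ln y = 14.8090.
Equations: 10.5236·k + 6.8669·ln C = 14.8090;  6.8669·k + 6·ln C = 10.3436.
Δ = 10.5236·6 − (6.8669)² = 15.9867; k = (14.8090·6 − 6.8669·10.3436)/15.9867 = 1.11498, ln C = (10.5236·10.3436 − 6.8669·14.8090)/15.9867 = 0.44785.

k = 1.1150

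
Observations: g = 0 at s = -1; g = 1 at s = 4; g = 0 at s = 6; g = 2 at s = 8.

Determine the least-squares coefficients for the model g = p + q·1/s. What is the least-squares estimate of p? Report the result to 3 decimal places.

Normal-equation sums: Σ1 = 4, Σ1/s = -11/24, Σ1/s·1/s = 637/576.
For Mᵀg: Σg = 3, Σ1/s·g = 1/2.
So MᵀM·[p, q]ᵀ = Mᵀg: [[4, -11/24]; [-11/24, 637/576]]·[p, q]ᵀ = [3, 1/2]ᵀ.
Eliminating q: (637/576)·(row 1) − (-11/24)·(row 2) gives (809/192)·p = (637/576)·3 − (-11/24)·(1/2) = 227/64, so p = 681/809.
Then q = ((1/2) − (-11/24)·(681/809))/(637/576) = 648/809.

p = 0.842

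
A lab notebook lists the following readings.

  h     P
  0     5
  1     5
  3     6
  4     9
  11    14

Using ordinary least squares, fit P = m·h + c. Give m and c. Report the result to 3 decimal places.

m = 0.866, c = 4.508

The normal equations are: 147·m + 19·c = 213;  19·m + 5·c = 39.
Eliminating c: 5·(row 1) − 19·(row 2) gives 374·m = 5·213 − 19·39 = 324, so m = 162/187.
Then c = (39 − 19·(162/187))/5 = 843/187.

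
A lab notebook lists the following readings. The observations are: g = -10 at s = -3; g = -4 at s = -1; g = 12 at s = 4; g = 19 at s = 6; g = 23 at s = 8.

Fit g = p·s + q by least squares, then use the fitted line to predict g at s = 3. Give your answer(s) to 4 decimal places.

ĝ = 8.6175

XᵀX·[p, q]ᵀ = Xᵀg reads: 126·p + 14·q = 380;  14·p + 5·q = 40.
(Σs·s = 126, Σs = 14, Σ1 = 5, Σs·g = 380, Σg = 40.)
Eliminating q: 5·(row 1) − 14·(row 2) gives 434·p = 5·380 − 14·40 = 1340, so p = 670/217.
Then q = (40 − 14·(670/217))/5 = -20/31.
At s = 3: ĝ = (670/217)·(3) + (-20/31)·(1) = 1870/217.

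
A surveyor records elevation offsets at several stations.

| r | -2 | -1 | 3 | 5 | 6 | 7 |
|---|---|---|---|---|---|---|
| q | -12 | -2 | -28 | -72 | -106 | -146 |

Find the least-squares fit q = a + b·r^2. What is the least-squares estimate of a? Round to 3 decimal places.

a = 0.288

Setting ∂/∂a … = 0 gives: 6·a + 124·b = -366;  124·a + 4420·b = -13072.
Eliminating b: 4420·(row 1) − 124·(row 2) gives 11144·a = 4420·(-366) − 124·(-13072) = 3208, so a = 401/1393.
Then b = ((-13072) − 124·(401/1393))/4420 = -4131/1393.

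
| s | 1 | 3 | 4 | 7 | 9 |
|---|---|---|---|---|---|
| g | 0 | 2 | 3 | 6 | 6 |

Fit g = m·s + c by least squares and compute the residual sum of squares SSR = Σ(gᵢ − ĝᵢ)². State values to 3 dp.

SSR = 1.471

Entries of AᵀA: Σs·s = 156, Σs = 24, Σ1 = 5.
For Aᵀg: Σs·g = 114, Σg = 17.
So AᵀA·[m, c]ᵀ = Aᵀg: [[156, 24]; [24, 5]]·[m, c]ᵀ = [114, 17]ᵀ.
det = 156·5 − 24² = 204.
m = (114·5 − 24·17)/204 = 27/34; c = (156·17 − 24·114)/204 = -7/17.
Residuals: -13/34, 1/34, 4/17, 29/34, -25/34; SSR = 25/17.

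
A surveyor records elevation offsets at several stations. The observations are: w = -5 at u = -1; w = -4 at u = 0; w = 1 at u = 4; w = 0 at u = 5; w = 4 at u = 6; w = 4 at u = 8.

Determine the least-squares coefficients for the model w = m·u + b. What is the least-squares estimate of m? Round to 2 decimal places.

m = 1.06

Setting ∂/∂m … = 0 gives: 142·m + 22·b = 65;  22·m + 6·b = 0.
Determinant 142·6 − 22² = 368.
m = (65·6 − 22·0)/368 = 195/184; b = (142·0 − 22·65)/368 = -715/184.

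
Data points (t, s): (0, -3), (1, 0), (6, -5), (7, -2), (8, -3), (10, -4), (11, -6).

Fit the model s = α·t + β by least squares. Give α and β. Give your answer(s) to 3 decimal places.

From the data, Σt·t = 371, Σt = 43, Σ1 = 7.
For Aᵀs: Σt·s = -174, Σs = -23.
AᵀA·[α, β]ᵀ = Aᵀs becomes [[371, 43]; [43, 7]]·[α, β]ᵀ = [-174, -23]ᵀ.
Δ = 371·7 − 43² = 748.
α = ((-174)·7 − 43·(-23))/748 = -229/748; β = (371·(-23) − 43·(-174))/748 = -1051/748.

α = -0.306, β = -1.405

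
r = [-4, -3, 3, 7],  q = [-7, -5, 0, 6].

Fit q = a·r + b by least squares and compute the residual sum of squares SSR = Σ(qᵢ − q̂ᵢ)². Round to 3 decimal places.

Setting ∂/∂a … = 0 gives: 83·a + 3·b = 85;  3·a + 4·b = -6.
Determinant 83·4 − 3² = 323.
a = (85·4 − 3·(-6))/323 = 358/323; b = (83·(-6) − 3·85)/323 = -753/323.
Residuals: -4/17, 212/323, -321/323, 185/323; SSR = 582/323.

SSR = 1.802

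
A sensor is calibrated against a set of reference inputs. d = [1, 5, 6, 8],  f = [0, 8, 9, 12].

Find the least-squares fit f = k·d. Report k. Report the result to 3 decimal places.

k = 1.508

Normal-equation sums: Σd·d = 126.
Right-hand side: Σd·f = 190.
Hence k = 190 / 126 ≈ 1.50794.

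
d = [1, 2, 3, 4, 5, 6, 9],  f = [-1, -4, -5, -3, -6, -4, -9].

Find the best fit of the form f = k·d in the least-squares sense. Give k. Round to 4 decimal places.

k = -0.9942

Setting ∂/∂k … = 0 gives: 172·k = -171.
k = (-171)/172 = -0.994186.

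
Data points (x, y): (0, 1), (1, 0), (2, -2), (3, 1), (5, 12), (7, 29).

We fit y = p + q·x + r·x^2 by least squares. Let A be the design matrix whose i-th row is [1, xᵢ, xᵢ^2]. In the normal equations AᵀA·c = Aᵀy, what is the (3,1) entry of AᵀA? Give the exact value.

Row 3 ↔ basis x^2, column 1 ↔ basis 1, so (AᵀA)_{3,1} = Σᵢ x^2 = (0)·(1) + (1)·(1) + (4)·(1) + (9)·(1) + (25)·(1) + (49)·(1) = 88.

88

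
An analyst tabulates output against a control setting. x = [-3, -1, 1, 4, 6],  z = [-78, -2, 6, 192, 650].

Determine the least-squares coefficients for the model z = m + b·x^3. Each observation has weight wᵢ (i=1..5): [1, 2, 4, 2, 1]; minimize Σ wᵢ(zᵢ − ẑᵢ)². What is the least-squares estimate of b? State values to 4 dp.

b = 2.9946

Compute the Gram sums: Σwᵢ·1 = 10, Σwᵢ·x^3 = 319, Σwᵢ·x^3·x^3 = 55583.
And Σwᵢ·z = 976, Σwᵢ·x^3·z = 167110.
So MᵀWM·[m, b]ᵀ = MᵀWz: [[10, 319]; [319, 55583]]·[m, b]ᵀ = [976, 167110]ᵀ.
Eliminating b: 55583·(row 1) − 319·(row 2) gives 454069·m = 55583·976 − 319·167110 = 940918, so m = 85538/41279.
Then b = (167110 − 319·(85538/41279))/55583 = 1359756/454069.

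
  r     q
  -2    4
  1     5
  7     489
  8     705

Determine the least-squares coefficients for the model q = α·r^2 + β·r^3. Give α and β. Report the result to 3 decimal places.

Setting ∂/∂α … = 0 gives: 6514·α + 49544·β = 69102;  49544·α + 379858·β = 528660.
Δ = 6514·379858 − 49544² = 19787076.
α = (69102·379858 − 49544·528660)/19787076 = 1583791/549641; β = (6514·528660 − 49544·69102)/19787076 = 558382/549641.

α = 2.882, β = 1.016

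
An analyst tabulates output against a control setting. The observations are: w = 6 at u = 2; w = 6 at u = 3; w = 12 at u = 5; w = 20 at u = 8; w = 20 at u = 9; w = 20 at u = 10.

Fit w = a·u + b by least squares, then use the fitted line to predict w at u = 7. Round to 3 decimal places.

With design matrix A, AᵀA = [[283, 37]; [37, 6]] and Aᵀw = [630, 84]ᵀ.
det = 283·6 − 37² = 329.
a = (630·6 − 37·84)/329 = 96/47; b = (283·84 − 37·630)/329 = 66/47.
At u = 7: ŵ = (96/47)·(7) + (66/47)·(1) = 738/47.

ŵ = 15.702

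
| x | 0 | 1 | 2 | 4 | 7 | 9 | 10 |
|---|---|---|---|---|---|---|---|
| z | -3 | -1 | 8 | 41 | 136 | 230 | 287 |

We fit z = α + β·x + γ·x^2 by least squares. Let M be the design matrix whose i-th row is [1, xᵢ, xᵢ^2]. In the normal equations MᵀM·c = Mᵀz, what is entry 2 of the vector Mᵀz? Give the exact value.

Entry 2 ↔ basis x, so (Mᵀz)_{2} = Σᵢ (x)·zᵢ = (0)·(-3) + (1)·(-1) + (2)·(8) + (4)·(41) + (7)·(136) + (9)·(230) + (10)·(287) = 6071.

6071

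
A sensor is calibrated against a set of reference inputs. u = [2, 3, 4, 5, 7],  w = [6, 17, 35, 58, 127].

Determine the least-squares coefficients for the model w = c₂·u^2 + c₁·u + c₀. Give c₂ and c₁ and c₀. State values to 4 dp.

c₂ = 3.3321, c₁ = -5.8402, c₀ = 4.4875

Forming AᵀA = [[3379, 567, 103]; [567, 103, 21]; [103, 21, 5]] and Aᵀw = [8410, 1382, 243]ᵀ gives AᵀA·[c₂, c₁, c₀]ᵀ = Aᵀw.
Row-reducing yields c₂ = 4525/1358, c₁ = -1133/194, c₀ = 3047/679.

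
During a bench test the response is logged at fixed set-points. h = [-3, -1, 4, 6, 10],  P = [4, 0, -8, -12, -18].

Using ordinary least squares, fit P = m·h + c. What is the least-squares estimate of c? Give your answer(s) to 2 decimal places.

Entries of XᵀX: Σh·h = 162, Σh = 16, Σ1 = 5.
Moment sums: Σh·P = -296, ΣP = -34.
det = 162·5 − 16² = 554.
m = ((-296)·5 − 16·(-34))/554 = -468/277; c = (162·(-34) − 16·(-296))/554 = -386/277.

c = -1.39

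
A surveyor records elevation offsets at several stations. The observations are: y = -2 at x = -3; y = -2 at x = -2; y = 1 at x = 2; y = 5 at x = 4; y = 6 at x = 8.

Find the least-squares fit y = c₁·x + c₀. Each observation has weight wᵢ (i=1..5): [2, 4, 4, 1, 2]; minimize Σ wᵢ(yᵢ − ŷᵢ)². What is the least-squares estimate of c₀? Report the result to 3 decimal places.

c₀ = -0.164

From the data, Σwᵢ·x·x = 194, Σwᵢ·x = 14, Σwᵢ·1 = 13.
And Σwᵢ·x·y = 152, Σwᵢ·y = 9.
So MᵀWM·[c₁, c₀]ᵀ = MᵀWy: [[194, 14]; [14, 13]]·[c₁, c₀]ᵀ = [152, 9]ᵀ.
Determinant 194·13 − 14² = 2326.
c₁ = (152·13 − 14·9)/2326 = 925/1163; c₀ = (194·9 − 14·152)/2326 = -191/1163.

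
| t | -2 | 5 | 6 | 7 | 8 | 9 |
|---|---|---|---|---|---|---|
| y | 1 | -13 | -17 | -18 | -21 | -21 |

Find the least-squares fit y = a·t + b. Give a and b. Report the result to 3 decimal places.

Forming MᵀM = [[259, 33]; [33, 6]] and Mᵀy = [-652, -89]ᵀ gives MᵀM·[a, b]ᵀ = Mᵀy.
Eliminating b: 6·(row 1) − 33·(row 2) gives 465·a = 6·(-652) − 33·(-89) = -975, so a = -65/31.
Then b = ((-89) − 33·(-65/31))/6 = -307/93.

a = -2.097, b = -3.301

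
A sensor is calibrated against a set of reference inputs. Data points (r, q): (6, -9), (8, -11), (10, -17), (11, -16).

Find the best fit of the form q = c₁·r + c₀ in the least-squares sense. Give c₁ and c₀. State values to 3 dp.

Forming AᵀA = [[321, 35]; [35, 4]] and Aᵀq = [-488, -53]ᵀ gives AᵀA·[c₁, c₀]ᵀ = Aᵀq.
Determinant 321·4 − 35² = 59.
c₁ = ((-488)·4 − 35·(-53))/59 = -97/59; c₀ = (321·(-53) − 35·(-488))/59 = 67/59.

c₁ = -1.644, c₀ = 1.136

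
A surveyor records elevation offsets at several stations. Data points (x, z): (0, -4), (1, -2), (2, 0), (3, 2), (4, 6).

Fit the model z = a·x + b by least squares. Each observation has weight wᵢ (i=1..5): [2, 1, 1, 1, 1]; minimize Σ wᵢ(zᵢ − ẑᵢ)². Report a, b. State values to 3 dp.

a = 2.350, b = -4.250

Setting ∂/∂a … = 0 gives: 30·a + 10·b = 28;  10·a + 6·b = -2.
(Σwᵢ·x·x = 30, Σwᵢ·x = 10, Σwᵢ·1 = 6, Σwᵢ·x·z = 28, Σwᵢ·z = -2.)
det = 30·6 − 10² = 80.
a = (28·6 − 10·(-2))/80 = 47/20; b = (30·(-2) − 10·28)/80 = -17/4.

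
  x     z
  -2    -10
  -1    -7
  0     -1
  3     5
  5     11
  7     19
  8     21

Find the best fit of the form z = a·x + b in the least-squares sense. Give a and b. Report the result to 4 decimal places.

a = 3.0512, b = -3.2892

With design matrix A, AᵀA = [[152, 20]; [20, 7]] and Aᵀz = [398, 38]ᵀ.
Eliminating b: 7·(row 1) − 20·(row 2) gives 664·a = 7·398 − 20·38 = 2026, so a = 1013/332.
Then b = (38 − 20·(1013/332))/7 = -273/83.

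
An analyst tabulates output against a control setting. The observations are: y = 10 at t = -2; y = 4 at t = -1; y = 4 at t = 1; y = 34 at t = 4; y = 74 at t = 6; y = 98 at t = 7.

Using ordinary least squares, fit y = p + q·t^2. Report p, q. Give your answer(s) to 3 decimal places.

p = 2.206, q = 1.970

Entries of AᵀA: Σ1 = 6, Σt^2 = 107, Σt^2·t^2 = 3971.
And Σy = 224, Σt^2·y = 8058.
So AᵀA·[p, q]ᵀ = Aᵀy: [[6, 107]; [107, 3971]]·[p, q]ᵀ = [224, 8058]ᵀ.
Δ = 6·3971 − 107² = 12377.
p = (224·3971 − 107·8058)/12377 = 27298/12377; q = (6·8058 − 107·224)/12377 = 24380/12377.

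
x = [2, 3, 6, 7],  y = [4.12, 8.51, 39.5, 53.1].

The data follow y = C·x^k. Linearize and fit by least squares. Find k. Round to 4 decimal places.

k = 2.0757

Let Y = ln y. Fitting Y = k·ln x + ln C by least squares:
XᵀX = [[8.6844, 5.5294]; [5.5294, 4]], rhs = [17.6503, 11.2056]ᵀ  (here Σln x = 5.5294, Σ(ln x)² = 8.6844, Σln y = 11.2056, Σln x·ln y = 17.6503).
Slope k = (n·Σln x·ln y − Σln x·Σln y)/(n·Σ(ln x)² − (Σln x)²) = (4·17.6503 − 5.5294·11.2056)/4.1629 = 2.07570; ln C = (Σln y − k·Σln x)/n = -0.06797.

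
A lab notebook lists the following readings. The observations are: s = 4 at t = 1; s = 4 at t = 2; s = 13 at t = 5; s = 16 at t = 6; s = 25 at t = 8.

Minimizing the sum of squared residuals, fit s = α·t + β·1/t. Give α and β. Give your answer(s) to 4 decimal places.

From the data, Σt·t = 130, Σt·1/t = 5, Σ1/t·1/t = 19201/14400.
Right-hand side: Σt·s = 373, Σ1/t·s = 1727/120.
So AᵀA·[α, β]ᵀ = Aᵀs: [[130, 5]; [5, 19201/14400]]·[α, β]ᵀ = [373, 1727/120]ᵀ.
Δ = 130·(19201/14400) − 5² = 213613/1440.
α = (373·(19201/14400) − 5·(1727/120))/(213613/1440) = 6125773/2136130; β = (130·(1727/120) − 5·373)/(213613/1440) = 8520/213613.

α = 2.8677, β = 0.0399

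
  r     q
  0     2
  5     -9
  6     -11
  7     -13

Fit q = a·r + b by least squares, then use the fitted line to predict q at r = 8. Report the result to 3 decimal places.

q̂ = -15.293

The normal system MᵀM·[a, b]ᵀ = Mᵀq is [[110, 18]; [18, 4]]·[a, b]ᵀ = [-202, -31]ᵀ.
Determinant 110·4 − 18² = 116.
a = ((-202)·4 − 18·(-31))/116 = -125/58; b = (110·(-31) − 18·(-202))/116 = 113/58.
At r = 8: q̂ = (-125/58)·(8) + (113/58)·(1) = -887/58.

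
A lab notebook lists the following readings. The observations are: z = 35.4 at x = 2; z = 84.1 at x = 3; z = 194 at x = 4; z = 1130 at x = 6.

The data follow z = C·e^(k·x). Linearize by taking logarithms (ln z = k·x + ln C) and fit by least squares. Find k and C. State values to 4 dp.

Let Y = ln z. Fitting Y = k·x + ln C by least squares:
XᵀX = [[65.0000, 15.0000]; [15.0000, 4]], rhs = [83.6807, 20.2965]ᵀ  (here Σx = 15.0000, Σ(x)² = 65.0000, Σln z = 20.2965, Σx·ln z = 83.6807).
Solving (det = 35.0000): k = 0.86499, ln C = 1.83043, so C = exp(1.83043) = 6.23656.

k = 0.8650, C = 6.2366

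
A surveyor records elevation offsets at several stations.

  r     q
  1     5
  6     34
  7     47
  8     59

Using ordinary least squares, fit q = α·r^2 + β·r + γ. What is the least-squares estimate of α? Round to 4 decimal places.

Forming MᵀM = [[7794, 1072, 150]; [1072, 150, 22]; [150, 22, 4]] and Mᵀq = [7308, 1010, 145]ᵀ gives MᵀM·[α, β, γ]ᵀ = Mᵀq.
Row-reducing yields α = 1757/1892, β = -1101/1892, γ = 8753/1892.

α = 0.9286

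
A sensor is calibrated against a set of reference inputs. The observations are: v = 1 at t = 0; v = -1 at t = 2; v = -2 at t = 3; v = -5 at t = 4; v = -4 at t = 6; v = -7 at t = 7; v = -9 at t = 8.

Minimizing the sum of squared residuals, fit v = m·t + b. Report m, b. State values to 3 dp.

m = -1.159, b = 1.110

Forming MᵀM = [[178, 30]; [30, 7]] and Mᵀv = [-173, -27]ᵀ gives MᵀM·[m, b]ᵀ = Mᵀv.
det = 178·7 − 30² = 346.
m = ((-173)·7 − 30·(-27))/346 = -401/346; b = (178·(-27) − 30·(-173))/346 = 192/173.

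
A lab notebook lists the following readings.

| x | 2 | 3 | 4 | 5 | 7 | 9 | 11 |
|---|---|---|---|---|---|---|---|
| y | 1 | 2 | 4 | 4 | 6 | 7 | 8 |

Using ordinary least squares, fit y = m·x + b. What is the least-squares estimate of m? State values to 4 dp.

m = 0.7643

From the data, Σx·x = 305, Σx = 41, Σ1 = 7.
Moment sums: Σx·y = 237, Σy = 32.
MᵀM·[m, b]ᵀ = Mᵀy becomes [[305, 41]; [41, 7]]·[m, b]ᵀ = [237, 32]ᵀ.
det = 305·7 − 41² = 454.
m = (237·7 − 41·32)/454 = 347/454; b = (305·32 − 41·237)/454 = 43/454.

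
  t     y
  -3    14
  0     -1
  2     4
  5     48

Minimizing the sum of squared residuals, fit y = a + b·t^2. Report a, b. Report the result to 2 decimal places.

a = -2.82, b = 2.01

With design matrix X, XᵀX = [[4, 38]; [38, 722]] and Xᵀy = [65, 1342]ᵀ.
Δ = 4·722 − 38² = 1444.
a = (65·722 − 38·1342)/1444 = -107/38; b = (4·1342 − 38·65)/1444 = 1449/722.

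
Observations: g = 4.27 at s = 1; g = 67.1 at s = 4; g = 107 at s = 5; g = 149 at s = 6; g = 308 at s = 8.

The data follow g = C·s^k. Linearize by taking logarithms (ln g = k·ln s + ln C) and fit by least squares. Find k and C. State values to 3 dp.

k = 2.027, C = 4.172

With ln gᵢ as the transformed response and ln sᵢ as the regressor:
Over the data: Σln s = 6.8669, Σ(ln s)² = 12.0466, Σln g = 21.0647, Σln s·ln g = 34.2329.
Normal system: [[12.0466, 6.8669]; [6.8669, 5]]·[k, ln C]ᵀ = [34.2329, 21.0647]ᵀ.
Δ = 12.0466·5 − (6.8669)² = 13.0781; k = (34.2329·5 − 6.8669·21.0647)/13.0781 = 2.02742, ln C = (12.0466·21.0647 − 6.8669·34.2329)/13.0781 = 1.42850, so C = exp(1.42850) = 4.17245.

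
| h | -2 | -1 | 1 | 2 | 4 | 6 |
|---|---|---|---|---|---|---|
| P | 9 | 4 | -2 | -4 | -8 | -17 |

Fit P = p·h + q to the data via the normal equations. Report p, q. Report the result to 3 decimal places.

p = -3.000, q = 2.000

Sums needed: Σh·h = 62, Σh = 10, Σ1 = 6.
For XᵀP: Σh·P = -166, ΣP = -18.
Eliminating q: 6·(row 1) − 10·(row 2) gives 272·p = 6·(-166) − 10·(-18) = -816, so p = -3.
Then q = ((-18) − 10·(-3))/6 = 2.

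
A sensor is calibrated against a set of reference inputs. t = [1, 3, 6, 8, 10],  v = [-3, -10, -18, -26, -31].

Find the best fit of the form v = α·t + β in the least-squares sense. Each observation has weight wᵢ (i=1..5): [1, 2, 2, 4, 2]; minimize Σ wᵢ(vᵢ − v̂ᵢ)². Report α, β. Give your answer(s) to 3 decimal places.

α = -3.141, β = -0.178

Normal-equation sums: Σwᵢ·t·t = 547, Σwᵢ·t = 71, Σwᵢ·1 = 11.
Right-hand side: Σwᵢ·t·v = -1731, Σwᵢ·v = -225.
Normal equations: [[547, 71]; [71, 11]]·[α, β]ᵀ = [-1731, -225]ᵀ.
det = 547·11 − 71² = 976.
α = ((-1731)·11 − 71·(-225))/976 = -1533/488; β = (547·(-225) − 71·(-1731))/976 = -87/488.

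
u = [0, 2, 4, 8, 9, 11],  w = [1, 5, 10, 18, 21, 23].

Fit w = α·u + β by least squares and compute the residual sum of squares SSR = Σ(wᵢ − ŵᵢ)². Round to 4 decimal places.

SSR = 2.7571

Normal-equation sums: Σu·u = 286, Σu = 34, Σ1 = 6.
Moment sums: Σu·w = 636, Σw = 78.
So MᵀM·[α, β]ᵀ = Mᵀw: [[286, 34]; [34, 6]]·[α, β]ᵀ = [636, 78]ᵀ.
Determinant 286·6 − 34² = 560.
α = (636·6 − 34·78)/560 = 291/140; β = (286·78 − 34·636)/560 = 171/140.
Residuals: -31/140, -53/140, 13/28, 3/20, 15/14, -38/35; SSR = 193/70.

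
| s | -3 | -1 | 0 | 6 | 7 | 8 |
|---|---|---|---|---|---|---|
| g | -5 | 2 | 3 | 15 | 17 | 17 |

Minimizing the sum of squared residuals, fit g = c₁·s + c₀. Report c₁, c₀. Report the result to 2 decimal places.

From the data, Σs·s = 159, Σs = 17, Σ1 = 6.
And Σs·g = 358, Σg = 49.
So MᵀM·[c₁, c₀]ᵀ = Mᵀg: [[159, 17]; [17, 6]]·[c₁, c₀]ᵀ = [358, 49]ᵀ.
Eliminating c₀: 6·(row 1) − 17·(row 2) gives 665·c₁ = 6·358 − 17·49 = 1315, so c₁ = 263/133.
Then c₀ = (49 − 17·(263/133))/6 = 341/133.

c₁ = 1.98, c₀ = 2.56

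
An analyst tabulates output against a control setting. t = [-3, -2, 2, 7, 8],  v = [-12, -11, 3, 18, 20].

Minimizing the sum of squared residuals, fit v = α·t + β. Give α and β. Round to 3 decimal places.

α = 3.032, β = -3.676

Compute the Gram sums: Σt·t = 130, Σt = 12, Σ1 = 5.
Moment sums: Σt·v = 350, Σv = 18.
Determinant 130·5 − 12² = 506.
α = (350·5 − 12·18)/506 = 767/253; β = (130·18 − 12·350)/506 = -930/253.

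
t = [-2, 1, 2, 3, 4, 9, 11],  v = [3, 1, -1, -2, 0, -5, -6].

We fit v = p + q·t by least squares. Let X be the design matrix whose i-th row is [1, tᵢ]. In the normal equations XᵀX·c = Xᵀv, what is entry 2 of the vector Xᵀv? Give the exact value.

Entry 2 ↔ basis t, so (Xᵀv)_{2} = Σᵢ (t)·vᵢ = (-2)·(3) + (1)·(1) + (2)·(-1) + (3)·(-2) + (4)·(0) + (9)·(-5) + (11)·(-6) = -124.

-124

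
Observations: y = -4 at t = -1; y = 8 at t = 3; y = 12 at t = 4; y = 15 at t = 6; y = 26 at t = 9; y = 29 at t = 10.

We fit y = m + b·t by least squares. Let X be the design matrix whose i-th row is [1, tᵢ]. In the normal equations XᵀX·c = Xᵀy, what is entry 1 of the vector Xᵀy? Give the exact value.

Entry 1 ↔ basis 1, so (Xᵀy)_{1} = Σᵢ yᵢ = (1)·(-4) + (1)·(8) + (1)·(12) + (1)·(15) + (1)·(26) + (1)·(29) = 86.

86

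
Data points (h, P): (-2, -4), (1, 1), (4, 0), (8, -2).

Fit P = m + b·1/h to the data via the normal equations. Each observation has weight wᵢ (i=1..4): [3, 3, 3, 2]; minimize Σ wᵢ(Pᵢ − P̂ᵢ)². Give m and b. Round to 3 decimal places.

Entries of MᵀWM: Σwᵢ·1 = 11, Σwᵢ·1/h = 5/2, Σwᵢ·1/h·1/h = 127/32.
And Σwᵢ·P = -13, Σwᵢ·1/h·P = 17/2.
Determinant 11·(127/32) − (5/2)² = 1197/32.
m = ((-13)·(127/32) − (5/2)·(17/2))/(1197/32) = -37/19; b = (11·(17/2) − (5/2)·(-13))/(1197/32) = 64/19.

m = -1.947, b = 3.368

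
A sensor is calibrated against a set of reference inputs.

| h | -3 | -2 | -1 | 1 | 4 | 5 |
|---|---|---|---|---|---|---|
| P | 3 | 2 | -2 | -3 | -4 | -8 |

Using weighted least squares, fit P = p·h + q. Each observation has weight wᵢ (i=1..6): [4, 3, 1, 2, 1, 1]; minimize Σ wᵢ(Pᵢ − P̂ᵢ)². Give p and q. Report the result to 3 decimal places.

With design matrix M, MᵀWM = [[92, -8]; [-8, 12]] and MᵀWP = [-108, -2]ᵀ.
Δ = 92·12 − (-8)² = 1040.
p = ((-108)·12 − (-8)·(-2))/1040 = -82/65; q = (92·(-2) − (-8)·(-108))/1040 = -131/130.

p = -1.262, q = -1.008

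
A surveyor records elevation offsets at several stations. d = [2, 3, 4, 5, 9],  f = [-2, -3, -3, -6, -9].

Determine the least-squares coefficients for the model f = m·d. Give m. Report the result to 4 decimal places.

Entries of AᵀA: Σd·d = 135.
For Aᵀf: Σd·f = -136.
AᵀA·[m]ᵀ = Aᵀf becomes [[135]]·[m]ᵀ = [-136]ᵀ.
Hence m = -136 / 135 ≈ -1.00741.

m = -1.0074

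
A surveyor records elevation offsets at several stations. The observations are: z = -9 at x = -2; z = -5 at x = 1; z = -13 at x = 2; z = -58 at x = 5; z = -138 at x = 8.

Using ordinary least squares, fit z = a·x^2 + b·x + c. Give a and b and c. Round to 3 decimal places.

Forming AᵀA = [[4754, 638, 98]; [638, 98, 14]; [98, 14, 5]] and Aᵀz = [-10375, -1407, -223]ᵀ gives AᵀA·[a, b, c]ᵀ = Aᵀz.
Solving the 3×3 system (Gaussian elimination) gives a = -3171/1592, b = -4741/4776, c = -1660/597.

a = -1.992, b = -0.993, c = -2.781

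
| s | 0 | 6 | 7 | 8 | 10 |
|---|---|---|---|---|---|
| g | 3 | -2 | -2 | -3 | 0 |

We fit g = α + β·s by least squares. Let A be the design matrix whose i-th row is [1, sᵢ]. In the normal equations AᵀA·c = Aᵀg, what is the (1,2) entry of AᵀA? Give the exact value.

Row 1 ↔ basis 1, column 2 ↔ basis s, so (AᵀA)_{1,2} = Σᵢ s = (1)·(0) + (1)·(6) + (1)·(7) + (1)·(8) + (1)·(10) = 31.

31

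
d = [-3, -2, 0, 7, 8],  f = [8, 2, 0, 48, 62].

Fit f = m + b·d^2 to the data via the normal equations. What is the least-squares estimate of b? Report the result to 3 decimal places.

b = 0.987

Compute the Gram sums: Σ1 = 5, Σd^2 = 126, Σd^2·d^2 = 6594.
Right-hand side: Σf = 120, Σd^2·f = 6400.
Eliminating b: 6594·(row 1) − 126·(row 2) gives 17094·m = 6594·120 − 126·6400 = -15120, so m = -360/407.
Then b = (6400 − 126·(-360/407))/6594 = 8440/8547.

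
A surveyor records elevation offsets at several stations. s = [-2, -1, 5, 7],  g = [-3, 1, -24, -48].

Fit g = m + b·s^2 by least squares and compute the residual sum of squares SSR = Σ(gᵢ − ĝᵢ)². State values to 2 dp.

From the data, Σ1 = 4, Σs^2 = 79, Σs^2·s^2 = 3043.
Right-hand side: Σg = -74, Σs^2·g = -2963.
Normal equations: [[4, 79]; [79, 3043]]·[m, b]ᵀ = [-74, -2963]ᵀ.
det = 4·3043 − 79² = 5931.
m = ((-74)·3043 − 79·(-2963))/5931 = 2965/1977; b = (4·(-2963) − 79·(-74))/5931 = -2002/1977.
Residuals: -296/659, 338/659, -121/659, 79/659; SSR = 338/659.

SSR = 0.51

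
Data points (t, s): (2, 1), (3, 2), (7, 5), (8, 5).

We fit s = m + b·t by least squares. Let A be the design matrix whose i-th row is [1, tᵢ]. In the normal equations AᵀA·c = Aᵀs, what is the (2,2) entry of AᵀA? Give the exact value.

Row 2 ↔ basis t, column 2 ↔ basis t, so (AᵀA)_{2,2} = Σᵢ (t)·(t) = (2)·(2) + (3)·(3) + (7)·(7) + (8)·(8) = 126.

126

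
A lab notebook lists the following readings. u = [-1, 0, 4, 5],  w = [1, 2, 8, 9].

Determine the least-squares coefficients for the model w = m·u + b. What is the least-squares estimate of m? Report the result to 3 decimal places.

From the data, Σu·u = 42, Σu = 8, Σ1 = 4.
And Σu·w = 76, Σw = 20.
det = 42·4 − 8² = 104.
m = (76·4 − 8·20)/104 = 18/13; b = (42·20 − 8·76)/104 = 29/13.

m = 1.385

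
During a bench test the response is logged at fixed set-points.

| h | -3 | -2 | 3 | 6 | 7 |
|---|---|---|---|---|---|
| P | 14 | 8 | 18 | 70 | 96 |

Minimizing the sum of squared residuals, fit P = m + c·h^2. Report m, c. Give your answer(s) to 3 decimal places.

m = -1.130, c = 1.978

Entries of AᵀA: Σ1 = 5, Σh^2 = 107, Σh^2·h^2 = 3875.
For AᵀP: ΣP = 206, Σh^2·P = 7544.
So AᵀA·[m, c]ᵀ = AᵀP: [[5, 107]; [107, 3875]]·[m, c]ᵀ = [206, 7544]ᵀ.
Δ = 5·3875 − 107² = 7926.
m = (206·3875 − 107·7544)/7926 = -1493/1321; c = (5·7544 − 107·206)/7926 = 2613/1321.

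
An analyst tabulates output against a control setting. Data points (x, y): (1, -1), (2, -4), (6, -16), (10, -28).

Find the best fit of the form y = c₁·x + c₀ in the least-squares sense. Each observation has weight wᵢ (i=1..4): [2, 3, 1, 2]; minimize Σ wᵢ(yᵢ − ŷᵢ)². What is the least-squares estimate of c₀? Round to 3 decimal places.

c₀ = 2.000

Setting ∂/∂c₁ … = 0 gives: 250·c₁ + 34·c₀ = -682;  34·c₁ + 8·c₀ = -86.
Δ = 250·8 − 34² = 844.
c₁ = ((-682)·8 − 34·(-86))/844 = -3; c₀ = (250·(-86) − 34·(-682))/844 = 2.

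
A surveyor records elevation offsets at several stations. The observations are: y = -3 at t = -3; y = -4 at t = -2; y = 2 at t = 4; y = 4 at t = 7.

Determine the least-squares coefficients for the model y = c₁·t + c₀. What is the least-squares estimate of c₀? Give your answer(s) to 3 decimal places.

c₀ = -1.435

Setting ∂/∂c₁ … = 0 gives: 78·c₁ + 6·c₀ = 53;  6·c₁ + 4·c₀ = -1.
(Σt·t = 78, Σt = 6, Σ1 = 4, Σt·y = 53, Σy = -1.)
Eliminating c₀: 4·(row 1) − 6·(row 2) gives 276·c₁ = 4·53 − 6·(-1) = 218, so c₁ = 109/138.
Then c₀ = ((-1) − 6·(109/138))/4 = -33/23.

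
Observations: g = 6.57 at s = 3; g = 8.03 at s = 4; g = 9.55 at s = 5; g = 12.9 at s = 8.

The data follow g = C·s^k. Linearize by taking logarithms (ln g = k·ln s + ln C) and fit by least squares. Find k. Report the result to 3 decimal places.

k = 0.690

Let Y = ln g. Fitting Y = k·ln s + ln C by least squares:
XᵀX = [[10.0431, 6.1738]; [6.1738, 4]], rhs = [13.9054, 8.7795]ᵀ  (here Σln s = 6.1738, Σ(ln s)² = 10.0431, Σln g = 8.7795, Σln s·ln g = 13.9054).
Δ = 10.0431·4 − (6.1738)² = 2.0569; k = (13.9054·4 − 6.1738·8.7795)/2.0569 = 0.68996, ln C = (10.0431·8.7795 − 6.1738·13.9054)/2.0569 = 1.12995.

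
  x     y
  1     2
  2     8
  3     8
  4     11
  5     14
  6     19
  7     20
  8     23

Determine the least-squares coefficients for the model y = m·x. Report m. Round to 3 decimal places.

Forming AᵀA = [[204]] and Aᵀy = [594]ᵀ gives AᵀA·[m]ᵀ = Aᵀy.
Hence m = 594 / 204 ≈ 2.91176.

m = 2.912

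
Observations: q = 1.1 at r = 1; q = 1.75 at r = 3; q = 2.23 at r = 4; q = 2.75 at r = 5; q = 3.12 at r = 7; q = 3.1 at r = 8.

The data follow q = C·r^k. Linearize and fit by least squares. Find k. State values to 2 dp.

Linearized form: ln q = k·ln r + ln C. From the 6 transformed points,
Sums: Σln r = 8.1197, Σ(ln r)² = 13.8297, Σln q = 4.7378, Σln r·ln q = 7.9215.
Normal system: [[13.8297, 8.1197]; [8.1197, 6]]·[k, ln C]ᵀ = [7.9215, 4.7378]ᵀ.
Solving (det = 17.0487): k = 0.53142, ln C = 0.07047.

k = 0.53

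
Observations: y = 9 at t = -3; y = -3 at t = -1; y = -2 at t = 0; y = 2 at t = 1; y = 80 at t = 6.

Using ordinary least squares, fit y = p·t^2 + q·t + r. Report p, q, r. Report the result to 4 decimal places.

p = 1.9330, q = 2.1146, r = -2.2386

Sums needed: Σt^2·t^2 = 1379, Σt^2·t = 189, Σt^2 = 47, Σt·t = 47, Σt = 3, Σ1 = 5.
Moment sums: Σt^2·y = 2960, Σt·y = 458, Σy = 86.
MᵀM·[p, q, r]ᵀ = Mᵀy becomes [[1379, 189, 47]; [189, 47, 3]; [47, 3, 5]]·[p, q, r]ᵀ = [2960, 458, 86]ᵀ.
Solving the 3×3 system (Gaussian elimination) gives p = 13293/6877, q = 14542/6877, r = -15395/6877.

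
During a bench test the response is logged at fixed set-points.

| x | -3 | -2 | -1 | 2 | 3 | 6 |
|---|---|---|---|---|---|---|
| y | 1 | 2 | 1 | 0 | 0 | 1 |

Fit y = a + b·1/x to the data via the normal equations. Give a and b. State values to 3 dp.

Setting ∂/∂a … = 0 gives: 6·a + (-5/6)·b = 5;  (-5/6)·a + (7/4)·b = -13/6.
(Σ1 = 6, Σ1/x = -5/6, Σ1/x·1/x = 7/4, Σy = 5, Σ1/x·y = -13/6.)
Eliminating b: (7/4)·(row 1) − (-5/6)·(row 2) gives (353/36)·a = (7/4)·5 − (-5/6)·(-13/6) = 125/18, so a = 250/353.
Then b = ((-13/6) − (-5/6)·(250/353))/(7/4) = -318/353.

a = 0.708, b = -0.901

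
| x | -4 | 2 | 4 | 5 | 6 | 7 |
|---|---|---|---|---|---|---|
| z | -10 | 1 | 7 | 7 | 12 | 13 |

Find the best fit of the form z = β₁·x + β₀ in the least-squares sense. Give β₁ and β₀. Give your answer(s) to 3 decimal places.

Normal-equation sums: Σx·x = 146, Σx = 20, Σ1 = 6.
For Mᵀz: Σx·z = 268, Σz = 30.
So MᵀM·[β₁, β₀]ᵀ = Mᵀz: [[146, 20]; [20, 6]]·[β₁, β₀]ᵀ = [268, 30]ᵀ.
Determinant 146·6 − 20² = 476.
β₁ = (268·6 − 20·30)/476 = 36/17; β₀ = (146·30 − 20·268)/476 = -35/17.

β₁ = 2.118, β₀ = -2.059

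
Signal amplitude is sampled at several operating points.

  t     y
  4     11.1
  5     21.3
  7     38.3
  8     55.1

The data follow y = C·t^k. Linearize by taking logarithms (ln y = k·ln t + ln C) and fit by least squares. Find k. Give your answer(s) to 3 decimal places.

Taking logs, ln y = k·ln t + ln C, so regress ln y on ln t.
Sums: Σln t = 7.0211, Σ(ln t)² = 12.6227, Σln y = 13.1203, Σln t·ln y = 23.6900.
Normal system: [[12.6227, 7.0211]; [7.0211, 4]]·[k, ln C]ᵀ = [23.6900, 13.1203]ᵀ.
Δ = 12.6227·4 − (7.0211)² = 1.1954; k = (23.6900·4 − 7.0211·13.1203)/1.1954 = 2.21003, ln C = (12.6227·13.1203 − 7.0211·23.6900)/1.1954 = -0.59913.

k = 2.210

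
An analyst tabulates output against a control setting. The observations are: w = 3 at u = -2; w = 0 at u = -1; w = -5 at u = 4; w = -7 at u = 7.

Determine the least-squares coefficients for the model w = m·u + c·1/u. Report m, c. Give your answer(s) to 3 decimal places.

m = -1.099, c = 0.485

With design matrix X, XᵀX = [[70, 4]; [4, 1045/784]] and Xᵀw = [-75, -15/4]ᵀ.
det = 70·(1045/784) − 4² = 4329/56.
m = ((-75)·(1045/784) − 4·(-15/4))/(4329/56) = -22205/20202; c = (70·(-15/4) − 4·(-75))/(4329/56) = 700/1443.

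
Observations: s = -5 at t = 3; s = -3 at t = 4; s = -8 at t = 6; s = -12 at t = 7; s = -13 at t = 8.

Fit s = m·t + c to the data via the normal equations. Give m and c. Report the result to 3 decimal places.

m = -1.942, c = 2.674

With design matrix M, MᵀM = [[174, 28]; [28, 5]] and Mᵀs = [-263, -41]ᵀ.
Δ = 174·5 − 28² = 86.
m = ((-263)·5 − 28·(-41))/86 = -167/86; c = (174·(-41) − 28·(-263))/86 = 115/43.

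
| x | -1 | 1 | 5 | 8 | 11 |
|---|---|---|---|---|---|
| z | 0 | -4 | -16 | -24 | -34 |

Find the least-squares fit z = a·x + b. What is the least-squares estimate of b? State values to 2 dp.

Compute the Gram sums: Σx·x = 212, Σx = 24, Σ1 = 5.
For Mᵀz: Σx·z = -650, Σz = -78.
Determinant 212·5 − 24² = 484.
a = ((-650)·5 − 24·(-78))/484 = -689/242; b = (212·(-78) − 24·(-650))/484 = -234/121.

b = -1.93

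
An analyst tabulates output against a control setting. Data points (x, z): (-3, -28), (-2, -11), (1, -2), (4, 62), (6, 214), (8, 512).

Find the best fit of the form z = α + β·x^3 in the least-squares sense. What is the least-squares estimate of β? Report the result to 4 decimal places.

Sums needed: Σ1 = 6, Σx^3 = 758, Σx^3·x^3 = 313690.
And Σz = 747, Σx^3·z = 313178.
Δ = 6·313690 − 758² = 1307576.
α = (747·313690 − 758·313178)/1307576 = -1531247/653788; β = (6·313178 − 758·747)/1307576 = 656421/653788.

β = 1.0040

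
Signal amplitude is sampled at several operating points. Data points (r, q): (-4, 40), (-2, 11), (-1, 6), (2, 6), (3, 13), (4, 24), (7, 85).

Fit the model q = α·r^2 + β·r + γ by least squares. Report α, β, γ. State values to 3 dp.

The normal equations are: 3027·α + 369·β + 99·γ = 5380;  369·α + 99·β + 9·γ = 554;  99·α + 9·β + 7·γ = 185.
(Σr^2·r^2 = 3027, Σr^2·r = 369, Σr^2 = 99, Σr·r = 99, Σr = 9, Σ1 = 7, Σr^2·q = 5380, Σr·q = 554, Σq = 185.)
Row-reducing yields α = 16061/8148, β = -22411/12222, γ = 2467/2716.

α = 1.971, β = -1.834, γ = 0.908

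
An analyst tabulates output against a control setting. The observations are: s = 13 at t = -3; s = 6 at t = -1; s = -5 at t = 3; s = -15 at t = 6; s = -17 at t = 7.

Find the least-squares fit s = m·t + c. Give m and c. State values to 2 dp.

m = -3.00, c = 3.61

With design matrix A, AᵀA = [[104, 12]; [12, 5]] and Aᵀs = [-269, -18]ᵀ.
Determinant 104·5 − 12² = 376.
m = ((-269)·5 − 12·(-18))/376 = -1129/376; c = (104·(-18) − 12·(-269))/376 = 339/94.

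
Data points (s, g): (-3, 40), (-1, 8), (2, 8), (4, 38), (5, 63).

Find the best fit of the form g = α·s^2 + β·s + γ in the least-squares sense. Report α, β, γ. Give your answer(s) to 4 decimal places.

α = 3.1102, β = -3.3394, γ = 1.8627

The normal equations are: 979·α + 169·β + 55·γ = 2583;  169·α + 55·β + 7·γ = 355;  55·α + 7·β + 5·γ = 157.
(Σs^2·s^2 = 979, Σs^2·s = 169, Σs^2 = 55, Σs·s = 55, Σs = 7, Σ1 = 5, Σs^2·g = 2583, Σs·g = 355, Σg = 157.)
Inverting the 3×3 Gram matrix, [α, β, γ]ᵀ = [32816/10551, -35234/10551, 6551/3517]ᵀ.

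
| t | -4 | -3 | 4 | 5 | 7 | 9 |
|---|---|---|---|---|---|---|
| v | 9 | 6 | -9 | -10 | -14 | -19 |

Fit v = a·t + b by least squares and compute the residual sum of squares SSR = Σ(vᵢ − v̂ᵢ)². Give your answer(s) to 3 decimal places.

Compute the Gram sums: Σt·t = 196, Σt = 18, Σ1 = 6.
Moment sums: Σt·v = -409, Σv = -37.
Eliminating b: 6·(row 1) − 18·(row 2) gives 852·a = 6·(-409) − 18·(-37) = -1788, so a = -149/71.
Then b = ((-37) − 18·(-149/71))/6 = 55/426.
Residuals: 203/426, -181/426, -313/426, 155/426, 239/426, -103/426; SSR = 619/426.

SSR = 1.453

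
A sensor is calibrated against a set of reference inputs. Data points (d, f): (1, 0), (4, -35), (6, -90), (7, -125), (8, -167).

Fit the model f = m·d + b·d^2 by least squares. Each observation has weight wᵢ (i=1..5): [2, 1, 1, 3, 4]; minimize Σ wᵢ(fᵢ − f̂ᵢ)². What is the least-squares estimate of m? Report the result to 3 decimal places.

m = 3.124

Compute the Gram sums: Σwᵢ·d·d = 457, Σwᵢ·d·d^2 = 3359, Σwᵢ·d^2·d^2 = 25141.
Moment sums: Σwᵢ·d·f = -8649, Σwᵢ·d^2·f = -64927.
AᵀWA·[m, b]ᵀ = AᵀWf becomes [[457, 3359]; [3359, 25141]]·[m, b]ᵀ = [-8649, -64927]ᵀ.
Eliminating b: 25141·(row 1) − 3359·(row 2) gives 206556·m = 25141·(-8649) − 3359·(-64927) = 645284, so m = 161321/51639.
Then b = ((-64927) − 3359·(161321/51639))/25141 = -154912/51639.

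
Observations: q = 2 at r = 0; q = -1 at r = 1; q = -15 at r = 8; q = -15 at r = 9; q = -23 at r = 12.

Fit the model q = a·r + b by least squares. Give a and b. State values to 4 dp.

a = -2.0000, b = 1.6000

From the data, Σr·r = 290, Σr = 30, Σ1 = 5.
Moment sums: Σr·q = -532, Σq = -52.
Normal equations: [[290, 30]; [30, 5]]·[a, b]ᵀ = [-532, -52]ᵀ.
Determinant 290·5 − 30² = 550.
a = ((-532)·5 − 30·(-52))/550 = -2; b = (290·(-52) − 30·(-532))/550 = 8/5.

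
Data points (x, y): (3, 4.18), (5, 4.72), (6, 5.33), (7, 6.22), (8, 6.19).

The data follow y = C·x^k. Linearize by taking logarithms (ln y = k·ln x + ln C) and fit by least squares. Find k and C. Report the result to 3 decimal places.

k = 0.433, C = 2.517

Linearized form: ln y = k·ln x + ln C. From the 5 transformed points,
Σln x = 8.5252, Σ(ln x)² = 15.1183, Σln y = 8.3062, Σln x·ln y = 14.4145.
Equations: 15.1183·k + 8.5252·ln C = 14.4145;  8.5252·k + 5·ln C = 8.3062.
Slope k = (n·Σln x·ln y − Σln x·Σln y)/(n·Σ(ln x)² − (Σln x)²) = (5·14.4145 − 8.5252·8.3062)/2.9130 = 0.43289; ln C = (Σln y − k·Σln x)/n = 0.92315, so C = exp(0.92315) = 2.51720.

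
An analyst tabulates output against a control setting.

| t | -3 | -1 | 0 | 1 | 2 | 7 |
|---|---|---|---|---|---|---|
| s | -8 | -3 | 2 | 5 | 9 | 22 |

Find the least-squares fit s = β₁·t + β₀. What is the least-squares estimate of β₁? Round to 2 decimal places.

Forming AᵀA = [[64, 6]; [6, 6]] and Aᵀs = [204, 27]ᵀ gives AᵀA·[β₁, β₀]ᵀ = Aᵀs.
det = 64·6 − 6² = 348.
β₁ = (204·6 − 6·27)/348 = 177/58; β₀ = (64·27 − 6·204)/348 = 42/29.

β₁ = 3.05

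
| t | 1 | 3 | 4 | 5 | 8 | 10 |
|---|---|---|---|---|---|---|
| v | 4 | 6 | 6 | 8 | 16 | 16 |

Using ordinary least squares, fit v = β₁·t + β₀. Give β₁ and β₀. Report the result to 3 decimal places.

Compute the Gram sums: Σt·t = 215, Σt = 31, Σ1 = 6.
Moment sums: Σt·v = 374, Σv = 56.
So AᵀA·[β₁, β₀]ᵀ = Aᵀv: [[215, 31]; [31, 6]]·[β₁, β₀]ᵀ = [374, 56]ᵀ.
Eliminating β₀: 6·(row 1) − 31·(row 2) gives 329·β₁ = 6·374 − 31·56 = 508, so β₁ = 508/329.
Then β₀ = (56 − 31·(508/329))/6 = 446/329.

β₁ = 1.544, β₀ = 1.356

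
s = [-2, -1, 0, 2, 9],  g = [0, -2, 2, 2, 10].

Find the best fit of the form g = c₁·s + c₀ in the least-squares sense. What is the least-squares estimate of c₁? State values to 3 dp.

The normal equations are: 90·c₁ + 8·c₀ = 96;  8·c₁ + 5·c₀ = 12.
Determinant 90·5 − 8² = 386.
c₁ = (96·5 − 8·12)/386 = 192/193; c₀ = (90·12 − 8·96)/386 = 156/193.

c₁ = 0.995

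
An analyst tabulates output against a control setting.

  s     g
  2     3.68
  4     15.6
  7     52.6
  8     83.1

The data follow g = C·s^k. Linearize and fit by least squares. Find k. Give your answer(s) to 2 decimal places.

Taking logs, ln g = k·ln s + ln C, so regress ln g on ln s.
Over the data: Σln s = 6.1048, Σ(ln s)² = 10.5129, Σln g = 12.4329, Σln s·ln g = 21.6140.
Normal system: [[10.5129, 6.1048]; [6.1048, 4]]·[k, ln C]ᵀ = [21.6140, 12.4329]ᵀ.
Slope k = (n·Σln s·ln g − Σln s·Σln g)/(n·Σ(ln s)² − (Σln s)²) = (4·21.6140 − 6.1048·12.4329)/4.7831 = 2.20676; ln C = (Σln g − k·Σln s)/n = -0.25972.

k = 2.21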